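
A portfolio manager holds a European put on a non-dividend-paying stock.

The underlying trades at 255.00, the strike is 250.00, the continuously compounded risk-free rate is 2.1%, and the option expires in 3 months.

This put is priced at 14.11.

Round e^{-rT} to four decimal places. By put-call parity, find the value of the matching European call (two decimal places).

e^(−rT) = e^(−0.021·0.25) = 0.9948
Put-call parity: C − P = S − K·e^(−rT) = 255 − 250·0.9948 = 255 − 248.7000 = 6.3000
C = P + (C − P) = 14.11 + (6.3000) = 20.4100

20.41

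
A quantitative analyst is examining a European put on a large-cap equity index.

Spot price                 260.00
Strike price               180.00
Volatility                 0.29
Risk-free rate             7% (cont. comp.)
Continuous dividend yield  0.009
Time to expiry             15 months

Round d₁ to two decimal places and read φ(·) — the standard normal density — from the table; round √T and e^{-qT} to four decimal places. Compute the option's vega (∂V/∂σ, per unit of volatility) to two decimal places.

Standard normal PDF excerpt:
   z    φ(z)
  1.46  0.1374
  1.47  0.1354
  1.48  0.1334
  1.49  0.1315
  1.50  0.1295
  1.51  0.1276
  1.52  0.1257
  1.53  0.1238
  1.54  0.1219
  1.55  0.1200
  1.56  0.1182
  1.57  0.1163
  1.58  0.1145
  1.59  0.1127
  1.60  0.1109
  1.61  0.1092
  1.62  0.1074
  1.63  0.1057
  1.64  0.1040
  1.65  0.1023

35.58

T = 1.25;  σ√T = 0.3242
d₁ = [ln(260/180) + (0.07 − 0.009 + 0.29²/2)·1.25] / 0.3242 = [0.3677 + 0.1288] / 0.3242 = 1.5314 → 1.53
√T = √1.25 = 1.1180
φ(d₁) = φ(1.53) = 0.1238
e^(−qT) = e^(−0.009·1.25) = 0.9888
vega = S·e^(−qT)·φ(d₁)·√T = 260·0.9888·0.1238·1.1180 = 35.5831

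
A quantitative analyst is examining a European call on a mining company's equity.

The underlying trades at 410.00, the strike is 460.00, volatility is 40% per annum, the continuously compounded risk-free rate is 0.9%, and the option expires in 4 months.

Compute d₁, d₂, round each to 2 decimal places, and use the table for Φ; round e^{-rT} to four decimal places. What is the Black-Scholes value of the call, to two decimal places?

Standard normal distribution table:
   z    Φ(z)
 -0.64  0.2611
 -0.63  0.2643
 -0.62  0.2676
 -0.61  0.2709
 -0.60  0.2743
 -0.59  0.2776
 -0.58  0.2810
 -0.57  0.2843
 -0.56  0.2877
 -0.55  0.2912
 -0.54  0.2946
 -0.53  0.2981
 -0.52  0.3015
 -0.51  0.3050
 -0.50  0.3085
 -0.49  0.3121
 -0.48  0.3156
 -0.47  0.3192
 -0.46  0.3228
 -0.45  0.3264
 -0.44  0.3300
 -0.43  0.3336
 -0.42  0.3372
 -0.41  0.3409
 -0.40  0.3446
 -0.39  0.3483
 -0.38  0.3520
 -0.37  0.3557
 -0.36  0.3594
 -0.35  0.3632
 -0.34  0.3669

20.04

σ√T = 0.4 × 0.5774 = 0.2309
d₁ = [ln(410/460) + (0.009 + 0.4²/2)·0.3333] / 0.2309 = [-0.1151 + 0.0297] / 0.2309 = -0.3698 ⇒ -0.37
d₂ = d₁ − σ√T = -0.3698 − 0.2309 = -0.6007 ⇒ -0.60
exp(−rT) = exp(−0.009·0.3333) = 0.9970
N(d₁) = N(-0.37) = 0.3557;  N(d₂) = N(-0.60) = 0.2743
C = 410·0.3557 − 460·0.9970·0.2743 = 145.8370 − 125.7995 = 20.0375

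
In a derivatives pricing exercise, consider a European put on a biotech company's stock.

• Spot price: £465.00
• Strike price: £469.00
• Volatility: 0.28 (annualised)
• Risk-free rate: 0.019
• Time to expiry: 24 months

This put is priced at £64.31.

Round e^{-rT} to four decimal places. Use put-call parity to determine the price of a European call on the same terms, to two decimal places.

£77.80

exp(−rT) = exp(−0.019·2) = 0.9627
Put-call parity: C − P = S − K·e^(−rT) = 465 − 469·0.9627 = 465 − 451.5063 = 13.4937
C = P + (C − P) = 64.31 + (13.4937) = 77.8037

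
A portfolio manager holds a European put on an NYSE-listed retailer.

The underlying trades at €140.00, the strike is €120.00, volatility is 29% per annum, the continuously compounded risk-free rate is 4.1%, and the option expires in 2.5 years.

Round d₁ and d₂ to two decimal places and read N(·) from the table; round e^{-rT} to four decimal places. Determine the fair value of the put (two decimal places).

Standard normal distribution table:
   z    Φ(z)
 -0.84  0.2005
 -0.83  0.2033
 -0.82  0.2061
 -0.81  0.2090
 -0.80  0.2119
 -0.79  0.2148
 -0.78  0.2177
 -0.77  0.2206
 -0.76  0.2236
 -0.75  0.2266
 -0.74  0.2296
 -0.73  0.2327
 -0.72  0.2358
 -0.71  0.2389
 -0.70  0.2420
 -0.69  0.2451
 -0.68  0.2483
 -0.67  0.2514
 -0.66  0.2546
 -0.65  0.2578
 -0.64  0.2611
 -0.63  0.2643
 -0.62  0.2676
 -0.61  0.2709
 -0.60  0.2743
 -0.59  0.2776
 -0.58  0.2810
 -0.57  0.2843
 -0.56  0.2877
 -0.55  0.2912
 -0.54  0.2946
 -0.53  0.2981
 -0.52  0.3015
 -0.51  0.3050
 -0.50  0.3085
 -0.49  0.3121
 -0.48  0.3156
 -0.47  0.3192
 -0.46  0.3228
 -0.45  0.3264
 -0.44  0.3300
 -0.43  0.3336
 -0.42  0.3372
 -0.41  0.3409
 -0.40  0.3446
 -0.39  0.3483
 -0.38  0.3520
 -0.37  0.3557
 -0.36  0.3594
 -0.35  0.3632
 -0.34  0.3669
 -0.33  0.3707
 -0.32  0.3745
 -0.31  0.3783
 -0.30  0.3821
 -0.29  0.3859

€10.08

σ√T = 0.29·√2.5 = 0.4585
d₁ = [ln(140/120) + (0.041 + 0.29²/2)·2.5] / 0.4585 = [0.1542 + 0.2076] / 0.4585 = 0.7890 ⇒ 0.79
d₂ = d₁ − σ√T = 0.7890 − 0.4585 = 0.3305 ⇒ 0.33
e^(−rT) = e^(−0.041·2.5) = 0.9026
P = 120·0.9026·N(-0.33) − 140·N(-0.79) = 120·0.9026·0.3707 − 140·0.2148 = 40.1513 − 30.0720 = 10.0793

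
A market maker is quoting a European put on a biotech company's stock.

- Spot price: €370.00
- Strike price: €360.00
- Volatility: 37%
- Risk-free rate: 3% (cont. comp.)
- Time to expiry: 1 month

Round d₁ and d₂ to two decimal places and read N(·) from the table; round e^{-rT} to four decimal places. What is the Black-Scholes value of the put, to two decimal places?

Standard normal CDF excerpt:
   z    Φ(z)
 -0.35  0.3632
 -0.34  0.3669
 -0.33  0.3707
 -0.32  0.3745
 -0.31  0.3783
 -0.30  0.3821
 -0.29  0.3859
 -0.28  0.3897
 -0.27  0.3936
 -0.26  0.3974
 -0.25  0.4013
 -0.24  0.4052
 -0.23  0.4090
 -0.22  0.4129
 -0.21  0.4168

σ√T = 0.37·√0.08333 = 0.1068
d₁ = [ln(370/360) + (0.03 + ½·0.37²)·0.08333] / (σ√T) = (0.0274 + 0.0082) / 0.1068 = 0.3333 which rounds to 0.33
d₂ = 0.3333 − 0.1068 = 0.2265 which rounds to 0.23
exp(−rT) = exp(−0.03·0.08333) = 0.9975
P = 360·0.9975·N(-0.23) − 370·N(-0.33) = 360·0.9975·0.4090 − 370·0.3707 = 146.8719 − 137.1590 = 9.7129

€9.71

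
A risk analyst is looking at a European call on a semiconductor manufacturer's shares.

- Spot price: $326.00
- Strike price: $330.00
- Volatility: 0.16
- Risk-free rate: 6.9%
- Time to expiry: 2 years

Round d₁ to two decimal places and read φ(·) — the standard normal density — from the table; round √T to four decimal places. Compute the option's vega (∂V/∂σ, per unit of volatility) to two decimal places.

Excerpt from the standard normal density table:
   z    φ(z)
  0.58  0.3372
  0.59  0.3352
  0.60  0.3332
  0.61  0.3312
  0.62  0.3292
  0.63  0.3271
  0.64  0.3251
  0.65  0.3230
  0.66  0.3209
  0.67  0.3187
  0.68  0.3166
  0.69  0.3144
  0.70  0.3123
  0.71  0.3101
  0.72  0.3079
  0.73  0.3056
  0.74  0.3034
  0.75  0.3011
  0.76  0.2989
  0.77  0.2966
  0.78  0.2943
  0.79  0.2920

146.93

σ√T = 0.16·√2 = 0.2263
d₁ = [ln(326/330) + (0.069 + 0.16²/2)·2] / 0.2263 = [-0.0122 + 0.1636] / 0.2263 = 0.6691 → 0.67
√T = √2 = 1.4142
φ(d₁) = φ(0.67) = 0.3187
vega = S·φ(d₁)·√T = 326·0.3187·1.4142 = 146.9300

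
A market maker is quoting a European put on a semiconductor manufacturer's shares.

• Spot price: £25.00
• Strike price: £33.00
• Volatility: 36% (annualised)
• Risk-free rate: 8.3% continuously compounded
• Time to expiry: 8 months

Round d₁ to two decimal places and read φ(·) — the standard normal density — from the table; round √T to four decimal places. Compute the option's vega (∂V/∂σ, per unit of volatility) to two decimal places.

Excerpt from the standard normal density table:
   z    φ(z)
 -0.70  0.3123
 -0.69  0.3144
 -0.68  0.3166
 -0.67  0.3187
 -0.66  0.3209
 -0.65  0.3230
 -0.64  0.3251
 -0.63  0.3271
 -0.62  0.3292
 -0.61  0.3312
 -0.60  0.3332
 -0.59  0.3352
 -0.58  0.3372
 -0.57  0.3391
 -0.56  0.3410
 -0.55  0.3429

σ√T = 0.36·√0.6667 = 0.2939
d₁ = [ln(25/33) + (0.083 + 0.36²/2)·0.6667] / 0.2939 = [-0.2776 + 0.0985] / 0.2939 = -0.6093 ≈ -0.61
√T = √0.6667 = 0.8165
φ(d₁) = φ(-0.61) = 0.3312
vega = S·φ(d₁)·√T = 25·0.3312·0.8165 = 6.7606
(Call and put vega coincide under Black-Scholes.)

6.76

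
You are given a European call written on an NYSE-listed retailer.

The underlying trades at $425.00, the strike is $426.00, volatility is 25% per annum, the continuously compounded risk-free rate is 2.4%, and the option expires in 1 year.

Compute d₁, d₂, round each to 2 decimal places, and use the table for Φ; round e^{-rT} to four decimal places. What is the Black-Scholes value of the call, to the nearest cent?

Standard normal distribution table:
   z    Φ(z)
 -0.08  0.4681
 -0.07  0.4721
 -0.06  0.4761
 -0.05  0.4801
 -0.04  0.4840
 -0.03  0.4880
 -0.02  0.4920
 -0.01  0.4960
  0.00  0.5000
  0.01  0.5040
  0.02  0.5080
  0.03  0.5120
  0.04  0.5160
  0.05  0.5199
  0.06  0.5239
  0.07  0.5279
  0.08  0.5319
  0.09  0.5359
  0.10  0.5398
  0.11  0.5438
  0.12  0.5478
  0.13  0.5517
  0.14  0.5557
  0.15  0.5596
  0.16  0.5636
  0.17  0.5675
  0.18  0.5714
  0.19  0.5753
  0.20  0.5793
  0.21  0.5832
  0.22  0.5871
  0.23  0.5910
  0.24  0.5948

$46.56

σ√T = 0.25 × 1.0000 = 0.2500
d₁ = [ln(425/426) + (0.024 + ½·0.25²)·1] / (σ√T) = (-0.0024 + 0.0553) / 0.2500 = 0.2116 ⇒ 0.21
d₂ = 0.2116 − 0.2500 = -0.0384 ⇒ -0.04
e^(−rT) = e^(−0.024·1) = 0.9763
N(d₁) = N(0.21) = 0.5832;  N(d₂) = N(-0.04) = 0.4840
C = 425·0.5832 − 426·0.9763·0.4840 = 247.8600 − 201.2974 = 46.5626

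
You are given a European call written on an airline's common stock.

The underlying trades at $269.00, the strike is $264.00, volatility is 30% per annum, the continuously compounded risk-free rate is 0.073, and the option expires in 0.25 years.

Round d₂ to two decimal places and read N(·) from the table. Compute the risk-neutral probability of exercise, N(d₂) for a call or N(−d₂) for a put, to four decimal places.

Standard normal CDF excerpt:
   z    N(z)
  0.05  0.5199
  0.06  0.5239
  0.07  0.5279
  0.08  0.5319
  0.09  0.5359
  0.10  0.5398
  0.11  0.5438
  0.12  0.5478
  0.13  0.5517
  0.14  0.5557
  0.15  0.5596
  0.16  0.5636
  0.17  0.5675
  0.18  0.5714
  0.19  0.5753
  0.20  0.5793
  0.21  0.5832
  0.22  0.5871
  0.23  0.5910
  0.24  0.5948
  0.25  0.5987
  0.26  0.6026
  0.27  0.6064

0.5675

σ√T = 0.3 × 0.5000 = 0.1500
d₁ = [ln(269/264) + (0.073 + ½·0.3²)·0.25] / (σ√T) = (0.0188 + 0.0295) / 0.1500 = 0.3217 ≈ 0.32
d₂ = 0.3217 − 0.1500 = 0.1717 ≈ 0.17
Pr(exercise) under Q = N(d₂) = 0.5675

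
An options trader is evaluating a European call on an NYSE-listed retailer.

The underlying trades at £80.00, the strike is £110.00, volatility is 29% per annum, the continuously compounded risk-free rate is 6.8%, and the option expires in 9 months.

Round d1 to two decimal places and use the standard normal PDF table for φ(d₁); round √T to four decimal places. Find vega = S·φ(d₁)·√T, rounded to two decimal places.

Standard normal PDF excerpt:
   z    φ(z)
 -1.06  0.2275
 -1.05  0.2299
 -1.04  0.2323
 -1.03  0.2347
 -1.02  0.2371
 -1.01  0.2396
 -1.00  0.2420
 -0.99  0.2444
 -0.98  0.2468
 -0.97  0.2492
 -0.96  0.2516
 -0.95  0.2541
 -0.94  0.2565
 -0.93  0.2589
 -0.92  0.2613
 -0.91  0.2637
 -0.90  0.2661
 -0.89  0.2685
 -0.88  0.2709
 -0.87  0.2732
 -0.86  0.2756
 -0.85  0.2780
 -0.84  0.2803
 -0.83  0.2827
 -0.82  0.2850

17.77

T = 0.75;  σ√T = 0.2511
d₁ = [ln(80/110) + (0.068 + 0.29²/2)·0.75] / 0.2511 = [-0.3185 + 0.0825] / 0.2511 = -0.9394 → -0.94
√T = √0.75 = 0.8660
φ(d₁) = φ(-0.94) = 0.2565
vega = S·φ(d₁)·√T = 80·0.2565·0.8660 = 17.7703
(Call and put vega coincide under Black-Scholes.)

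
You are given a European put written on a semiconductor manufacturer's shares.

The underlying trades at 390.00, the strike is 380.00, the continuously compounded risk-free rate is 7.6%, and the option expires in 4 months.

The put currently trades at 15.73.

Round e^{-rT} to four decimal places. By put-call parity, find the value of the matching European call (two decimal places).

e^(−rT) = e^(−0.076·0.3333) = 0.9750
Put-call parity: C − P = S − K·e^(−rT) = 390 − 380·0.9750 = 390 − 370.5000 = 19.5000
C = P + (C − P) = 15.73 + (19.5000) = 35.2300

35.23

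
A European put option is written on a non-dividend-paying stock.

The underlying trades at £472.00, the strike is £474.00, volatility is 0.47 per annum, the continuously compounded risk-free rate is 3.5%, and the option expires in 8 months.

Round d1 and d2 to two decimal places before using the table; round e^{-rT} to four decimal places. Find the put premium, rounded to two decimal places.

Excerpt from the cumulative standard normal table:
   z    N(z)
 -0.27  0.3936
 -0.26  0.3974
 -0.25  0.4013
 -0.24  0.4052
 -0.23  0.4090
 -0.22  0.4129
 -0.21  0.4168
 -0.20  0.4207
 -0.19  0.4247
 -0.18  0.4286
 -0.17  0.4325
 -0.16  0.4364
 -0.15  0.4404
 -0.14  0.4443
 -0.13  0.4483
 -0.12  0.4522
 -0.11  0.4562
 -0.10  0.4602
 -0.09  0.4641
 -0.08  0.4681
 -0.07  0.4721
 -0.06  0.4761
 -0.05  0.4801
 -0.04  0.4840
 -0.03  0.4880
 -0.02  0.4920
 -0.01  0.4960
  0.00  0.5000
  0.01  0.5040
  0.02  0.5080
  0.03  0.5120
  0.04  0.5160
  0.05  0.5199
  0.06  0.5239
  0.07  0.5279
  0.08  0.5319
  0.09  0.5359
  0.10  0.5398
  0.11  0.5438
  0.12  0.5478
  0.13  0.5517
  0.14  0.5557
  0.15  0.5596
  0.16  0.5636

T = 0.6667;  σ√T = 0.3838
d₁ = [ln(472/474) + (0.035 + 0.47²/2)·0.6667] / 0.3838 = [-0.0042 + 0.0970] / 0.3838 = 0.2417 → 0.24
d₂ = d₁ − σ√T = 0.2417 − 0.3838 = -0.1421 → -0.14
exp(−rT) = exp(−0.035·0.6667) = 0.9769
N(−d₂) = N(0.14) = 0.5557;  N(−d₁) = N(-0.24) = 0.4052
P = 474·0.9769·0.5557 − 472·0.4052 = 257.3172 − 191.2544 = 66.0628

£66.06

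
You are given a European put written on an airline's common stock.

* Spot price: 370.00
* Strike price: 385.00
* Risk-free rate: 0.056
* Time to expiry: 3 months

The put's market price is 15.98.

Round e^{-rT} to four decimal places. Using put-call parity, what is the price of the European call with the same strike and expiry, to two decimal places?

6.33

exp(−rT) = exp(−0.056·0.25) = 0.9861
Put-call parity: C − P = S − K·e^(−rT) = 370 − 385·0.9861 = 370 − 379.6485 = -9.6485
C = P + (C − P) = 15.98 + (-9.6485) = 6.3315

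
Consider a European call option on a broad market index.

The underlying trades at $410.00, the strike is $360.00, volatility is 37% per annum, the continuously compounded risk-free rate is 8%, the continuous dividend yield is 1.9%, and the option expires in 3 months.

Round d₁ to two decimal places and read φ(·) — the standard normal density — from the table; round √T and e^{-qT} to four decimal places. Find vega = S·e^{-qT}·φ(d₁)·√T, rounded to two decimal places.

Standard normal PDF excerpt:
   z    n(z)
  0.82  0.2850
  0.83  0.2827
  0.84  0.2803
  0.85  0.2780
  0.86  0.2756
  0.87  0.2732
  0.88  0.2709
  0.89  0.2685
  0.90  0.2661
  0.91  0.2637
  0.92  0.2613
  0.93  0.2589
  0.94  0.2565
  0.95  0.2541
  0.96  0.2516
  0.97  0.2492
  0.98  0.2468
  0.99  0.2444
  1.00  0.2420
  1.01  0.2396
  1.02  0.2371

T = 0.25;  σ√T = 0.1850
d₁ = [ln(410/360) + (0.08 − 0.019 + 0.37²/2)·0.25] / 0.1850 = [0.1301 + 0.0324] / 0.1850 = 0.8779 ⇒ 0.88
√T = √0.25 = 0.5000
φ(d₁) = φ(0.88) = 0.2709
e^(−qT) = e^(−0.019·0.25) = 0.9953
vega = S·e^(−qT)·φ(d₁)·√T = 410·0.9953·0.2709·0.5000 = 55.2735
(Vega is the same for a European call and put with the same parameters.)

55.27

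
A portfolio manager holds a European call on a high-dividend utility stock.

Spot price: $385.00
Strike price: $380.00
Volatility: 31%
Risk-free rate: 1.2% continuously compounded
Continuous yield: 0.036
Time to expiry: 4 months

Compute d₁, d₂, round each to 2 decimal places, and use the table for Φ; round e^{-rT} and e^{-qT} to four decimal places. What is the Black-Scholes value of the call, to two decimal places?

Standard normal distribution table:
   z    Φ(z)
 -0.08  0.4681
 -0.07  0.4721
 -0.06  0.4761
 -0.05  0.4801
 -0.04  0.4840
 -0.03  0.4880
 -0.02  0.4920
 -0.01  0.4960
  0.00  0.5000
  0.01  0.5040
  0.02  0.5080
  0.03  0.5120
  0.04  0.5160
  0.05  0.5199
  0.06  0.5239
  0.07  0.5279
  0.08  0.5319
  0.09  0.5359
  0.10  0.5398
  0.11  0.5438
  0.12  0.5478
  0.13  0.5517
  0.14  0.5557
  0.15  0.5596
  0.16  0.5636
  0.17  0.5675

T = 0.3333;  σ√T = 0.1790
d₁ = [ln(385/380) + (0.012 − 0.036 + 0.31²/2)·0.3333] / 0.1790 = [0.0131 + 0.0080] / 0.1790 = 0.1178 ⇒ 0.12
d₂ = d₁ − σ√T = 0.1178 − 0.1790 = -0.0612 ⇒ -0.06
e^(−qT) = e^(−0.036·0.3333) = 0.9881;  e^(−rT) = e^(−0.012·0.3333) = 0.9960
N(d₁) = N(0.12) = 0.5478;  N(d₂) = N(-0.06) = 0.4761
C = 385·0.9881·0.5478 − 380·0.9960·0.4761 = 208.3933 − 180.1943 = 28.1989

$28.20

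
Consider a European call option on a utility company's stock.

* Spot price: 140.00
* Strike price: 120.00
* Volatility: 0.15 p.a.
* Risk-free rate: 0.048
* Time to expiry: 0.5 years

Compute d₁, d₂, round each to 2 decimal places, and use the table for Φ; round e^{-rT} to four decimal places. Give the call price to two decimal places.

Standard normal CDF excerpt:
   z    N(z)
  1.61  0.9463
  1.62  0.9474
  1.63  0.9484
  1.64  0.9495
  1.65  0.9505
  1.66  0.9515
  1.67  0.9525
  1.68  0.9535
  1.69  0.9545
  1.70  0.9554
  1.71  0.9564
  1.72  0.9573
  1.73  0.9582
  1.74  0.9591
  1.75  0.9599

23.04

T = 0.5;  σ√T = 0.1061
d₁ = [ln(140/120) + (0.048 + 0.15²/2)·0.5] / 0.1061 = [0.1542 + 0.0296] / 0.1061 = 1.7327 ⇒ 1.73
d₂ = d₁ − σ√T = 1.7327 − 0.1061 = 1.6266 ⇒ 1.63
exp(−rT) = exp(−0.048·0.5) = 0.9763
N(d₁) = N(1.73) = 0.9582;  N(d₂) = N(1.63) = 0.9484
C = 140·0.9582 − 120·0.9763·0.9484 = 134.1480 − 111.1108 = 23.0372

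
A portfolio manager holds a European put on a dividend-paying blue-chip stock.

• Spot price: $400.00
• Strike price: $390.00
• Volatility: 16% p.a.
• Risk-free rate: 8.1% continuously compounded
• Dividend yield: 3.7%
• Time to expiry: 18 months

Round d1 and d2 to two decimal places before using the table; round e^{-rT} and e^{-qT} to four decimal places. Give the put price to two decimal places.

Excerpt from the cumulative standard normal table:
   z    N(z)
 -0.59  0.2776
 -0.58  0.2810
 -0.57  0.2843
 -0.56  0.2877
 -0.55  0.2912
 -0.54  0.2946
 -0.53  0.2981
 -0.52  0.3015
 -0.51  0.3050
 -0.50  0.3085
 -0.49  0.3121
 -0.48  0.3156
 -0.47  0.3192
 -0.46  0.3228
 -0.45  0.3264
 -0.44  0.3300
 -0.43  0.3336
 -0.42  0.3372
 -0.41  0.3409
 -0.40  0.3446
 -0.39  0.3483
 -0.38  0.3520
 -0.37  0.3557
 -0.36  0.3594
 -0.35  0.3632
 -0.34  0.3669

$13.99

σ√T = 0.16·√1.5 = 0.1960
d₁ = [ln(400/390) + (0.081 − 0.037 + ½·0.16²)·1.5] / (σ√T) = (0.0253 + 0.0852) / 0.1960 = 0.5640 which rounds to 0.56
d₂ = 0.5640 − 0.1960 = 0.3680 which rounds to 0.37
e^(−qT) = e^(−0.037·1.5) = 0.9460;  e^(−rT) = e^(−0.081·1.5) = 0.8856
P = 390·0.8856·N(-0.37) − 400·0.9460·N(-0.56) = 390·0.8856·0.3557 − 400·0.9460·0.2877 = 122.8531 − 108.8657 = 13.9874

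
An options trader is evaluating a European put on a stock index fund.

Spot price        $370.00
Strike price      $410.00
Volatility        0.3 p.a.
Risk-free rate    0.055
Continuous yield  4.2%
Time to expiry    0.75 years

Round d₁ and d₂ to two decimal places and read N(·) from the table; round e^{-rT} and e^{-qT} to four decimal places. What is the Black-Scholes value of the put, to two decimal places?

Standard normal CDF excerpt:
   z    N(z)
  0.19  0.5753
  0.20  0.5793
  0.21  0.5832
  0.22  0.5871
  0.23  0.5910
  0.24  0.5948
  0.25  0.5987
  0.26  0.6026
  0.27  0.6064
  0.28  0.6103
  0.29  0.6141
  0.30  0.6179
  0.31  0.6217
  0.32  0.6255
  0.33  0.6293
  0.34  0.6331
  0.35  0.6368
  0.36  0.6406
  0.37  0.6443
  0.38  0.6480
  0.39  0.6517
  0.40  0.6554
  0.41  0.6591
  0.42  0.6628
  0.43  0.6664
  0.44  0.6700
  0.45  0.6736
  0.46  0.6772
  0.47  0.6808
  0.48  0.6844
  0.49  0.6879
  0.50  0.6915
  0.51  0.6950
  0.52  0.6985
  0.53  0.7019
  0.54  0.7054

T = 0.75;  σ√T = 0.2598
ln(S/K) + (r − q + σ²/2)T = ln(370/410) + (0.055 − 0.042 + 0.3²/2)·0.75 = -0.1027 + 0.0435 = -0.0592
d₁ = -0.0592 / 0.2598 = -0.2277 which rounds to -0.23
d₂ = d₁ − σ√T = -0.2277 − 0.2598 = -0.4875 which rounds to -0.49
exp(−qT) = exp(−0.042·0.75) = 0.9690;  exp(−rT) = exp(−0.055·0.75) = 0.9596
P = 410·0.9596·N(0.49) − 370·0.9690·N(0.23) = 410·0.9596·0.6879 − 370·0.9690·0.5910 = 270.6446 − 211.8912 = 58.7534

$58.75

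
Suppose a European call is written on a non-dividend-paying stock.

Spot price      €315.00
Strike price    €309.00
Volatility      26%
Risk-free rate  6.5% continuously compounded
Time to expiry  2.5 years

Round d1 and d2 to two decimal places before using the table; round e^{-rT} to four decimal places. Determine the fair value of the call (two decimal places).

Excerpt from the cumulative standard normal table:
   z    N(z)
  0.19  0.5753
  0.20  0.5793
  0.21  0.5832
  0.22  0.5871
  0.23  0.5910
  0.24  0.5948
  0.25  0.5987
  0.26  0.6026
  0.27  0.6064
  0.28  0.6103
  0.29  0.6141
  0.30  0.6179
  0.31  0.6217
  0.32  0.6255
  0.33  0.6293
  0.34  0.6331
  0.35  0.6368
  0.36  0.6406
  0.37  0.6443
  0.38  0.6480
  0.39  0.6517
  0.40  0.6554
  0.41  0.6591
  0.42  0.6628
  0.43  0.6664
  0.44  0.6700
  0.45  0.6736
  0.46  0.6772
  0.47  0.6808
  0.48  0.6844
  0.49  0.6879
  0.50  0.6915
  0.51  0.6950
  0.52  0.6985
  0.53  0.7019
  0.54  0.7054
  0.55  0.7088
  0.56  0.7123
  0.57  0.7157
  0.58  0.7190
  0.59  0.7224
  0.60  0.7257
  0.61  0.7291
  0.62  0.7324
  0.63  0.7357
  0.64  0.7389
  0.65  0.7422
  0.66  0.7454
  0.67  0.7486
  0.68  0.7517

σ√T = 0.26·√2.5 = 0.4111
d₁ = [ln(315/309) + (0.065 + ½·0.26²)·2.5] / (σ√T) = (0.0192 + 0.2470) / 0.4111 = 0.6476 which rounds to 0.65
d₂ = 0.6476 − 0.4111 = 0.2365 which rounds to 0.24
e^(−rT) = e^(−0.065·2.5) = 0.8500
N(d₁) = N(0.65) = 0.7422;  N(d₂) = N(0.24) = 0.5948
C = 315·0.7422 − 309·0.8500·0.5948 = 233.7930 − 156.2242 = 77.5688

€77.57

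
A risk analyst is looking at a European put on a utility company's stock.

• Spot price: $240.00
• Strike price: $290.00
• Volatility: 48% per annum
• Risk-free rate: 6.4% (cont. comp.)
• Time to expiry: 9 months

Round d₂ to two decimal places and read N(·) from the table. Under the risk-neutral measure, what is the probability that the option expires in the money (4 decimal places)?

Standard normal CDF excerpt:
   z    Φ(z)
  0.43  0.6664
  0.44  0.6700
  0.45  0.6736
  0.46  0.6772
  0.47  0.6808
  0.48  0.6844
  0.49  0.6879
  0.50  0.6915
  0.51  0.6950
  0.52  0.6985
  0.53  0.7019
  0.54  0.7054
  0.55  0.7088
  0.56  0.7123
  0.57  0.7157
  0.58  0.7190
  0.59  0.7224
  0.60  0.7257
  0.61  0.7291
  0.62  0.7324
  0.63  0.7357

0.7088

σ√T = 0.48·√0.75 = 0.4157
d₁ = [ln(240/290) + (0.064 + 0.48²/2)·0.75] / 0.4157 = [-0.1892 + 0.1344] / 0.4157 = -0.1319 → -0.13
d₂ = d₁ − σ√T = -0.1319 − 0.4157 = -0.5476 → -0.55
Pr(exercise) under Q = N(−d₂) = N(0.55) = 0.7088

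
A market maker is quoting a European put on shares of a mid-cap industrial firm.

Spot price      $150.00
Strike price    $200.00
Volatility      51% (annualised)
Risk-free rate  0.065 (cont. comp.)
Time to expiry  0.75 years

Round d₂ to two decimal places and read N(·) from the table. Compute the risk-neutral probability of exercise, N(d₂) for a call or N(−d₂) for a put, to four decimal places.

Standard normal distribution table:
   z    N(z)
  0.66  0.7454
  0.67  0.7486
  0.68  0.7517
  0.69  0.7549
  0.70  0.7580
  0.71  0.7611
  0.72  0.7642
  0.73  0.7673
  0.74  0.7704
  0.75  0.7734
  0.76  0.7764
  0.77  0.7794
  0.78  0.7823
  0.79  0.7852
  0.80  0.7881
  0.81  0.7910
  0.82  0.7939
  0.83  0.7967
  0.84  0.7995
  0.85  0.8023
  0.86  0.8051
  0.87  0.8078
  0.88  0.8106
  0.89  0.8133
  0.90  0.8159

σ√T = 0.51·√0.75 = 0.4417
ln(S/K) + (r + σ²/2)T = ln(150/200) + (0.065 + 0.51²/2)·0.75 = -0.2877 + 0.1463 = -0.1414
d₁ = -0.1414 / 0.4417 = -0.3201 ⇒ -0.32
d₂ = d₁ − σ√T = -0.3201 − 0.4417 = -0.7618 ⇒ -0.76
Pr(exercise) under Q = N(−d₂) = N(0.76) = 0.7764

0.7764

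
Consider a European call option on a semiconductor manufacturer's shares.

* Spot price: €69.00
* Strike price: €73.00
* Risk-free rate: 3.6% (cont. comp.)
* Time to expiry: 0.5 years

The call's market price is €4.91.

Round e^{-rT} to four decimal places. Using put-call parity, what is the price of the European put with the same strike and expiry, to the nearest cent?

€7.61

exp(−rT) = exp(−0.036·0.5) = 0.9822
Put-call parity: C − P = S − K·e^(−rT) = 69 − 73·0.9822 = 69 − 71.7006 = -2.7006
P = C − (C − P) = 4.91 − (-2.7006) = 7.6106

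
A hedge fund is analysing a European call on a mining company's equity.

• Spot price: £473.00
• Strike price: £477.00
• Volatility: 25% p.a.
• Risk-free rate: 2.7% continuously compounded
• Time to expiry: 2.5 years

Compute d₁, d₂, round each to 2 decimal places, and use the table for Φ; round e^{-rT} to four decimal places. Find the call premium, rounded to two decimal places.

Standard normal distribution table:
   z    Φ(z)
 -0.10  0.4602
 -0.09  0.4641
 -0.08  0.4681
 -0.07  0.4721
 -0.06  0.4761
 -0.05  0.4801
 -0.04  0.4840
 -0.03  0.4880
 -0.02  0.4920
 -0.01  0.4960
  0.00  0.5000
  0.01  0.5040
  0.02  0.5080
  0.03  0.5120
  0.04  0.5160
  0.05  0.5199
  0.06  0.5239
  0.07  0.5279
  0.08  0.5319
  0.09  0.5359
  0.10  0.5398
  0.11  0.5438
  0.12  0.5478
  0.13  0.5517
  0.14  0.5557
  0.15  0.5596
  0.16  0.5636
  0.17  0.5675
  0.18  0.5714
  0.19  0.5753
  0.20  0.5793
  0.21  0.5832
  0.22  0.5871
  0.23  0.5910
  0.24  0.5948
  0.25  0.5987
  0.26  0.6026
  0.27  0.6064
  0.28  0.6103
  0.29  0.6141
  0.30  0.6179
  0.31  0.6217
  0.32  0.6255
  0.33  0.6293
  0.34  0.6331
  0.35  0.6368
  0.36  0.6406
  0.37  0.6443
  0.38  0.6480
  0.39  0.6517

T = 2.5;  σ√T = 0.3953
d₁ = [ln(473/477) + (0.027 + 0.25²/2)·2.5] / 0.3953 = [-0.0084 + 0.1456] / 0.3953 = 0.3471 ⇒ 0.35
d₂ = d₁ − σ√T = 0.3471 − 0.3953 = -0.0482 ⇒ -0.05
e^(−rT) = e^(−0.027·2.5) = 0.9347
N(d₁) = N(0.35) = 0.6368;  N(d₂) = N(-0.05) = 0.4801
C = 473·0.6368 − 477·0.9347·0.4801 = 301.2064 − 214.0535 = 87.1529

£87.15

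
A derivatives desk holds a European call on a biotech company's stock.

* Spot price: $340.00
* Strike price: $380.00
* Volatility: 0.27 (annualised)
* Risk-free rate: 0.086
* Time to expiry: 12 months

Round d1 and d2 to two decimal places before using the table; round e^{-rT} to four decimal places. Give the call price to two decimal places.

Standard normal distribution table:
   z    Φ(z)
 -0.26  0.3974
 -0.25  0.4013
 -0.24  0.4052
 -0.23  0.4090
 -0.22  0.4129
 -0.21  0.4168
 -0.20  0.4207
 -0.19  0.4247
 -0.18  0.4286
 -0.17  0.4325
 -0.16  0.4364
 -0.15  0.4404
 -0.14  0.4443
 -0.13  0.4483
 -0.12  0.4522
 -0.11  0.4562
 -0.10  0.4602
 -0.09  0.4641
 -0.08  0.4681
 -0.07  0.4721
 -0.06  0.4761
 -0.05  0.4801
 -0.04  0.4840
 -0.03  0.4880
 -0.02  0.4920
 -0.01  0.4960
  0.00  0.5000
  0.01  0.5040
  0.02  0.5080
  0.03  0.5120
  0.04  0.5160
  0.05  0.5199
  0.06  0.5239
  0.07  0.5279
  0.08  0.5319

$32.83

T = 1;  σ√T = 0.2700
d₁ = [ln(340/380) + (0.086 + ½·0.27²)·1] / (σ√T) = (-0.1112 + 0.1225) / 0.2700 = 0.0416 ≈ 0.04
d₂ = 0.0416 − 0.2700 = -0.2284 ≈ -0.23
e^(−rT) = e^(−0.086·1) = 0.9176
N(d₁) = N(0.04) = 0.5160;  N(d₂) = N(-0.23) = 0.4090
C = 340·0.5160 − 380·0.9176·0.4090 = 175.4400 − 142.6134 = 32.8266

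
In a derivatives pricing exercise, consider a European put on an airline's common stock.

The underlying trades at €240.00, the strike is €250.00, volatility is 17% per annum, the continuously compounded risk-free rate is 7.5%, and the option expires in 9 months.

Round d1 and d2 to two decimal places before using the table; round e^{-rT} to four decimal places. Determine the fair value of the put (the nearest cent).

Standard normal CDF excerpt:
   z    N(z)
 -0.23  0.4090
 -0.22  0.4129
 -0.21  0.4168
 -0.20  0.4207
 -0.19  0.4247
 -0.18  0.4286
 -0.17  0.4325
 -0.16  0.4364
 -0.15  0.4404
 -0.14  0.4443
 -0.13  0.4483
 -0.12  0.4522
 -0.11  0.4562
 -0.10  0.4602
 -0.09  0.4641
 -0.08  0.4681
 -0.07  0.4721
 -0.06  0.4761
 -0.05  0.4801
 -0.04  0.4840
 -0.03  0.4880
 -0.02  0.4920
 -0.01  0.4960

σ√T = 0.17·√0.75 = 0.1472
d₁ = [ln(240/250) + (0.075 + 0.17²/2)·0.75] / 0.1472 = [-0.0408 + 0.0671] / 0.1472 = 0.1784 which rounds to 0.18
d₂ = d₁ − σ√T = 0.1784 − 0.1472 = 0.0312 which rounds to 0.03
exp(−rT) = exp(−0.075·0.75) = 0.9453
N(−d₂) = N(-0.03) = 0.4880;  N(−d₁) = N(-0.18) = 0.4286
P = 250·0.9453·0.4880 − 240·0.4286 = 115.3266 − 102.8640 = 12.4626

€12.46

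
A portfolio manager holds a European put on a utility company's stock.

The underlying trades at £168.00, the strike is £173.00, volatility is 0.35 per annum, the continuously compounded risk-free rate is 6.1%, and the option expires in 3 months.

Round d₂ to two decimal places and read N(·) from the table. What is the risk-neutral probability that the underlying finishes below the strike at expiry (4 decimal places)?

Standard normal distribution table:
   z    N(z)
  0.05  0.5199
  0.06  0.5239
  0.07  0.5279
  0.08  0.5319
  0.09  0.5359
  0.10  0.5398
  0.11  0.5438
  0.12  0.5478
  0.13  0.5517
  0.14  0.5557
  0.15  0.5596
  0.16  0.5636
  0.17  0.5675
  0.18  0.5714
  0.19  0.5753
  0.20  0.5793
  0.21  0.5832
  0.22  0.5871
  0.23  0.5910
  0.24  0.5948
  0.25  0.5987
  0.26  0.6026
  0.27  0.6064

σ√T = 0.35·√0.25 = 0.1750
ln(S/K) + (r + σ²/2)T = ln(168/173) + (0.061 + 0.35²/2)·0.25 = -0.0293 + 0.0306 = 0.0012
d₁ = 0.0012 / 0.1750 = 0.0071 which rounds to 0.01
d₂ = d₁ − σ√T = 0.0071 − 0.1750 = -0.1679 which rounds to -0.17
Risk-neutral Pr[S_T < K] = N(−d₂) = N(0.17) = 0.5675

0.5675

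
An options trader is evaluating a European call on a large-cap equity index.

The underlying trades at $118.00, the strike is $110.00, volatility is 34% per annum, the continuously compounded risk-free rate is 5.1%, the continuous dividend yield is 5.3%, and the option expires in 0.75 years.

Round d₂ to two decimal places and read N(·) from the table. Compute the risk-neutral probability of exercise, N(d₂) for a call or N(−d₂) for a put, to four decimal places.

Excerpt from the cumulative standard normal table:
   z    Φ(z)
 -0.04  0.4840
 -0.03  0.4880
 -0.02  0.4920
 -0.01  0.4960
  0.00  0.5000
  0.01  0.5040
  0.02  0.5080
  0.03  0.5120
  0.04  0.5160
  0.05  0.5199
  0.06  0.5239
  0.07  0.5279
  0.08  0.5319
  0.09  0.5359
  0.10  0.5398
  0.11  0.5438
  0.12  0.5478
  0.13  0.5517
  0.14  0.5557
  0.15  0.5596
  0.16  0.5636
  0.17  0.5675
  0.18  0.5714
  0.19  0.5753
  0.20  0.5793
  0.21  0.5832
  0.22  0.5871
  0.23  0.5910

σ√T = 0.34·√0.75 = 0.2944
d₁ = [ln(118/110) + (0.051 − 0.053 + ½·0.34²)·0.75] / (σ√T) = (0.0702 + 0.0419) / 0.2944 = 0.3806 which rounds to 0.38
d₂ = 0.3806 − 0.2944 = 0.0861 which rounds to 0.09
Pr(exercise) under Q = N(d₂) = 0.5359

0.5359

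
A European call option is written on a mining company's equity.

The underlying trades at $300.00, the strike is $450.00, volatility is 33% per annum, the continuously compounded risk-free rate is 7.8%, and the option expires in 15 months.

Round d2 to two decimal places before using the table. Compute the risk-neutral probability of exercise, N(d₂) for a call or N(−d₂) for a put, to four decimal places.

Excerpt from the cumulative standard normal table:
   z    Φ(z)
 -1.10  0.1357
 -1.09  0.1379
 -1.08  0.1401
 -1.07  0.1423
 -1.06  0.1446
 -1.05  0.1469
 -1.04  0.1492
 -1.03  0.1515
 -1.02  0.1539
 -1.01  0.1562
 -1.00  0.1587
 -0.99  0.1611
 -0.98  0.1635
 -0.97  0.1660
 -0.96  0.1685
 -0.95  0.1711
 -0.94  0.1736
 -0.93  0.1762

T = 1.25;  σ√T = 0.3690
d₁ = [ln(300/450) + (0.078 + 0.33²/2)·1.25] / 0.3690 = [-0.4055 + 0.1656] / 0.3690 = -0.6502 ≈ -0.65
d₂ = d₁ − σ√T = -0.6502 − 0.3690 = -1.0192 ≈ -1.02
Pr(exercise) under Q = N(d₂) = 0.1539

0.1539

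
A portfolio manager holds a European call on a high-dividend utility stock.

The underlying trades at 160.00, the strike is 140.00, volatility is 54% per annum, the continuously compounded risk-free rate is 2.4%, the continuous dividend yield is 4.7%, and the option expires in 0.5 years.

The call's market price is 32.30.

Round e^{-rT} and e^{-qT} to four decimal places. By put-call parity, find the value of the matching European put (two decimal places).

14.35

e^(−qT) = e^(−0.047·0.5) = 0.9768;  e^(−rT) = e^(−0.024·0.5) = 0.9881
Put-call parity: C − P = S·e^(−qT) − K·e^(−rT) = 160·0.9768 − 140·0.9881 = 156.2880 − 138.3340 = 17.9540
P = C − (C − P) = 32.30 − (17.9540) = 14.3460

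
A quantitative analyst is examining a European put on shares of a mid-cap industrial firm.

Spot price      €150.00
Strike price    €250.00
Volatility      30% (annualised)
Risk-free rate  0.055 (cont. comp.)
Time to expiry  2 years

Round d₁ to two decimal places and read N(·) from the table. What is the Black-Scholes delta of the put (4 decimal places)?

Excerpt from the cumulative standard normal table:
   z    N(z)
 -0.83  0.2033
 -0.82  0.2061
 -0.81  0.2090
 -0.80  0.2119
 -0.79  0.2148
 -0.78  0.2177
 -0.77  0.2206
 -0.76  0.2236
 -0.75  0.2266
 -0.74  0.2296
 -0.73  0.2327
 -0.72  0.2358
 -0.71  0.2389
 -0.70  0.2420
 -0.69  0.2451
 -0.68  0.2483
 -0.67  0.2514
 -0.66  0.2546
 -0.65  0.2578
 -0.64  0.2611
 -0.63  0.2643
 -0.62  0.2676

-0.7673

σ√T = 0.3·√2 = 0.4243
d₁ = [ln(150/250) + (0.055 + 0.3²/2)·2] / 0.4243 = [-0.5108 + 0.2000] / 0.4243 = -0.7326 → -0.73
N(d₁) = N(-0.73) = 0.2327
Δ_put = N(d₁) − 1 = 0.2327 − 1 = -0.7673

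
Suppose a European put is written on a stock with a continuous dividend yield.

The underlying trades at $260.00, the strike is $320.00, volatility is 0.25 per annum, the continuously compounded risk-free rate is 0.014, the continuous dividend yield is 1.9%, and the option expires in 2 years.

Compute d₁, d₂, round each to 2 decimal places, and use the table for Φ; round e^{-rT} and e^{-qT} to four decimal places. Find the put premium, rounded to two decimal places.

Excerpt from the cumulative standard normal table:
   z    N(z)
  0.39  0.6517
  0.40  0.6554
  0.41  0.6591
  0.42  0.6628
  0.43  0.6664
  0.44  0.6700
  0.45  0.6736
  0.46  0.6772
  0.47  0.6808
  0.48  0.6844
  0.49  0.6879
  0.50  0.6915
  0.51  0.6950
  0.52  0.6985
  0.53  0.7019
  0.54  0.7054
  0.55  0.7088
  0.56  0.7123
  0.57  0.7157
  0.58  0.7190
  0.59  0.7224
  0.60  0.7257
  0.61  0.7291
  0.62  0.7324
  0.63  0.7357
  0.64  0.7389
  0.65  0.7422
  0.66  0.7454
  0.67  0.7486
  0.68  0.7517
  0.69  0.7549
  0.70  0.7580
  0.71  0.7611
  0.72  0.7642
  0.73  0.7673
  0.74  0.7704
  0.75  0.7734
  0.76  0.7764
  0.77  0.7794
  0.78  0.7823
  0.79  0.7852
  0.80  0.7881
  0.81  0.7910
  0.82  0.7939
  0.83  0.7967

T = 2;  σ√T = 0.3536
d₁ = [ln(260/320) + (0.014 − 0.019 + ½·0.25²)·2] / (σ√T) = (-0.2076 + 0.0525) / 0.3536 = -0.4388 ≈ -0.44
d₂ = -0.4388 − 0.3536 = -0.7924 ≈ -0.79
exp(−qT) = exp(−0.019·2) = 0.9627;  exp(−rT) = exp(−0.014·2) = 0.9724
P = 320·0.9724·N(0.79) − 260·0.9627·N(0.44) = 320·0.9724·0.7852 − 260·0.9627·0.6700 = 244.3291 − 167.7023 = 76.6268

$76.63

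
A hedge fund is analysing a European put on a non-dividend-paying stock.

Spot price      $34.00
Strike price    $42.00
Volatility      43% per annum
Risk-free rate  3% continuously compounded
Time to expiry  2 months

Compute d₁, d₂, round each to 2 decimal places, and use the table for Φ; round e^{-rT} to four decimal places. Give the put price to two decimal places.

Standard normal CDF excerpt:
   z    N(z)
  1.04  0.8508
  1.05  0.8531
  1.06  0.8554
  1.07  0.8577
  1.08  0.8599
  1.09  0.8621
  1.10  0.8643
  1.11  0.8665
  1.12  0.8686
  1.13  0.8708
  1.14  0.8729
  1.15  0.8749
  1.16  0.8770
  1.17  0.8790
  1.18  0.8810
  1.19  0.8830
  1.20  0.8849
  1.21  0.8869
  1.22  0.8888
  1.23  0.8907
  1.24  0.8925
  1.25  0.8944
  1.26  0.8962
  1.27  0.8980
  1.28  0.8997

$8.14

σ√T = 0.43·√0.1667 = 0.1755
d₁ = [ln(34/42) + (0.03 + ½·0.43²)·0.1667] / (σ√T) = (-0.2113 + 0.0204) / 0.1755 = -1.0875 → -1.09
d₂ = -1.0875 − 0.1755 = -1.2630 → -1.26
exp(−rT) = exp(−0.03·0.1667) = 0.9950
P = 42·0.9950·N(1.26) − 34·N(1.09) = 42·0.9950·0.8962 − 34·0.8621 = 37.4522 − 29.3114 = 8.1408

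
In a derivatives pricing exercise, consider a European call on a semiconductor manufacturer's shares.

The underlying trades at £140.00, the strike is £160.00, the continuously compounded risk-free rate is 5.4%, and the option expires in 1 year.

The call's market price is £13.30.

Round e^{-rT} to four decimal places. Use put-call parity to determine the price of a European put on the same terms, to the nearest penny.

£24.88

exp(−rT) = exp(−0.054·1) = 0.9474
Put-call parity: C − P = S − K·e^(−rT) = 140 − 160·0.9474 = 140 − 151.5840 = -11.5840
P = C − (C − P) = 13.30 − (-11.5840) = 24.8840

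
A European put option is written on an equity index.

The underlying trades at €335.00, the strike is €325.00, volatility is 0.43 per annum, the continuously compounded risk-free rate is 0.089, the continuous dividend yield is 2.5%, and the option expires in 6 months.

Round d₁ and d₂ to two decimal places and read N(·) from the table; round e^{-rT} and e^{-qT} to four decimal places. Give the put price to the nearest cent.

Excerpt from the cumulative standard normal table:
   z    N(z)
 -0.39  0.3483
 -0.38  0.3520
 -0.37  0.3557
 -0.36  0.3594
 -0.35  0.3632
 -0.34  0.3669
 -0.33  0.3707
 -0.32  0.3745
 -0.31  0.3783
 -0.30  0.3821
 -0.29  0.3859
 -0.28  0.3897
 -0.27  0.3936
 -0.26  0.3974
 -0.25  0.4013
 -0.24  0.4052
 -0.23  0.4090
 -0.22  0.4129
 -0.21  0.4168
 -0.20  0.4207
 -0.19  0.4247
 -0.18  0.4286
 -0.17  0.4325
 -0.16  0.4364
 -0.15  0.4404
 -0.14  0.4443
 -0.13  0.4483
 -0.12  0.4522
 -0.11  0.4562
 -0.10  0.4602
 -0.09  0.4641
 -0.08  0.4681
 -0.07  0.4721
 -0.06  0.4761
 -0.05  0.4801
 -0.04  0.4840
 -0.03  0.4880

σ√T = 0.43·√0.5 = 0.3041
d₁ = [ln(335/325) + (0.089 − 0.025 + 0.43²/2)·0.5] / 0.3041 = [0.0303 + 0.0782] / 0.3041 = 0.3569 ≈ 0.36
d₂ = d₁ − σ√T = 0.3569 − 0.3041 = 0.0529 ≈ 0.05
e^(−qT) = e^(−0.025·0.5) = 0.9876;  e^(−rT) = e^(−0.089·0.5) = 0.9565
P = 325·0.9565·N(-0.05) − 335·0.9876·N(-0.36) = 325·0.9565·0.4801 − 335·0.9876·0.3594 = 149.2451 − 118.9061 = 30.3390

€30.34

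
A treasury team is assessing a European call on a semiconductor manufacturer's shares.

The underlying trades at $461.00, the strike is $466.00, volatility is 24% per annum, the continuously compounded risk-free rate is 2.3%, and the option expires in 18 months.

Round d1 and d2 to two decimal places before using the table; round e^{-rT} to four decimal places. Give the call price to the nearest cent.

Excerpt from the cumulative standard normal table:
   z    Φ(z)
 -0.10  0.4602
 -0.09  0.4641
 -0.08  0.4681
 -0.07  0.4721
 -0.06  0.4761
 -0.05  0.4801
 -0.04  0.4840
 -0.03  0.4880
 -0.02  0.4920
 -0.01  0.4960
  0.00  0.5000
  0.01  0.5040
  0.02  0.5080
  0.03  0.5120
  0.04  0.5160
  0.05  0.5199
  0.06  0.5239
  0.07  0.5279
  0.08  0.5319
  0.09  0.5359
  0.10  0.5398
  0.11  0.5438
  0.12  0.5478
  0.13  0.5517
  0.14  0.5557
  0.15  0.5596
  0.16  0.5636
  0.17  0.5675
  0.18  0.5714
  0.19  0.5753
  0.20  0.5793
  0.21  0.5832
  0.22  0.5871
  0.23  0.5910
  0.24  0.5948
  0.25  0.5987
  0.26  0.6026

$59.91

T = 1.5;  σ√T = 0.2939
d₁ = [ln(461/466) + (0.023 + 0.24²/2)·1.5] / 0.2939 = [-0.0108 + 0.0777] / 0.2939 = 0.2276 ≈ 0.23
d₂ = d₁ − σ√T = 0.2276 − 0.2939 = -0.0663 ≈ -0.07
e^(−rT) = e^(−0.023·1.5) = 0.9661
C = 461·N(0.23) − 466·0.9661·N(-0.07) = 461·0.5910 − 466·0.9661·0.4721 = 272.4510 − 212.5406 = 59.9104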